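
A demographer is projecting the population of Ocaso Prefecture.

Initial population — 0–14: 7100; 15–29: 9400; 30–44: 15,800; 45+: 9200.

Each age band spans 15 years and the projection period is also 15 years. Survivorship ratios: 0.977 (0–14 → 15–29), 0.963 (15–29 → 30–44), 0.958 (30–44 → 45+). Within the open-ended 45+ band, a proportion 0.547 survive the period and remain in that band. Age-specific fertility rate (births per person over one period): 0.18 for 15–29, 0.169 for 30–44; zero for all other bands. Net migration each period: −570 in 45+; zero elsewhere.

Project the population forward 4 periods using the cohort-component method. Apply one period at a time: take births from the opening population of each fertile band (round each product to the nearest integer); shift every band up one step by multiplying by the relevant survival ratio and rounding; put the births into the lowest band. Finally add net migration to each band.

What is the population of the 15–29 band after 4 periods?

Let band 1 be 0–14 through band 4 = 45+.
[period 1]
Births: 9400 × 0.18 = 1692, 15800 × 0.169 = 2670 → total 4362
Band 2: 7100 × 0.977 = 6937
Band 3: 9400 × 0.963 = 9052
Band 4: 15800 × 0.958 + 9200 × 0.547 = 15136 + 5032 = 20168
Net migration: Band 4 − 570 → 19598
Population now: 0–14=4362, 15–29=6937, 30–44=9052, 45+=19598
[period 2]
Births: 6937 × 0.18 = 1249, 9052 × 0.169 = 1530 → total 2779
Band 2: 4362 × 0.977 = 4262
Band 3: 6937 × 0.963 = 6680
Band 4: 9052 × 0.958 + 19598 × 0.547 = 8672 + 10720 = 19392
Net migration: Band 4 − 570 → 18822
Population now: 0–14=2779, 15–29=4262, 30–44=6680, 45+=18822
[period 3]
Births: 4262 × 0.18 = 767, 6680 × 0.169 = 1129 → total 1896
Band 2: 2779 × 0.977 = 2715
Band 3: 4262 × 0.963 = 4104
Band 4: 6680 × 0.958 + 18822 × 0.547 = 6399 + 10296 = 16695
Net migration: Band 4 − 570 → 16125
Population now: 0–14=1896, 15–29=2715, 30–44=4104, 45+=16125
[period 4]
Births: 2715 × 0.18 = 489, 4104 × 0.169 = 694 → total 1183
Band 2: 1896 × 0.977 = 1852
Band 3: 2715 × 0.963 = 2615
Band 4: 4104 × 0.958 + 16125 × 0.547 = 3932 + 8820 = 12752
Net migration: Band 4 − 570 → 12182
Population now: 0–14=1183, 15–29=1852, 30–44=2615, 45+=12182

1852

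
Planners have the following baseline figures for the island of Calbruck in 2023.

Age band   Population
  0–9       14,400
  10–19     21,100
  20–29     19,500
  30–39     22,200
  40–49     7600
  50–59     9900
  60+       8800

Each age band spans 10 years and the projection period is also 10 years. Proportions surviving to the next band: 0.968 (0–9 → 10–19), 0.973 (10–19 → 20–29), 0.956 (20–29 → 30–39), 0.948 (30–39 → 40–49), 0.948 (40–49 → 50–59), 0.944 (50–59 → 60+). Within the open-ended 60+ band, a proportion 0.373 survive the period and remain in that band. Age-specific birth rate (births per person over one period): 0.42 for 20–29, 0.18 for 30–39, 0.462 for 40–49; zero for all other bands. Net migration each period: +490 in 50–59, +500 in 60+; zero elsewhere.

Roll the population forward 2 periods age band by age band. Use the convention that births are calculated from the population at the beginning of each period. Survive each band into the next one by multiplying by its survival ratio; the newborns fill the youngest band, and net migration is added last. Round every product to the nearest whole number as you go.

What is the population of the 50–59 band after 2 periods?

20442

Let group 1 be 0–9 through group 7 = 60+.
[period 1]
Births: 19500 × 0.42 = 8190  |  22200 × 0.18 = 3996  |  7600 × 0.462 = 3511 ⇒ total 15697
Group 2: 14400 × 0.968 = 13939
Group 3: 21100 × 0.973 = 20530
Group 4: 19500 × 0.956 = 18642
Group 5: 22200 × 0.948 = 21046
Group 6: 7600 × 0.948 = 7205
Group 7: 9900 × 0.944 + 8800 × 0.373 = 9346 + 3282 = 12628
Net migration: Group 6 + 490 → 7695; Group 7 + 500 → 13128
End of period: [15697, 13939, 20530, 18642, 21046, 7695, 13128]
[period 2]
Births: 20530 × 0.42 = 8623  |  18642 × 0.18 = 3356  |  21046 × 0.462 = 9723 ⇒ total 21702
Group 2: 15697 × 0.968 = 15195
Group 3: 13939 × 0.973 = 13563
Group 4: 20530 × 0.956 = 19627
Group 5: 18642 × 0.948 = 17673
Group 6: 21046 × 0.948 = 19952
Group 7: 7695 × 0.944 + 13128 × 0.373 = 7264 + 4897 = 12161
Net migration: Group 6 + 490 → 20442; Group 7 + 500 → 12661
End of period: [21702, 15195, 13563, 19627, 17673, 20442, 12661]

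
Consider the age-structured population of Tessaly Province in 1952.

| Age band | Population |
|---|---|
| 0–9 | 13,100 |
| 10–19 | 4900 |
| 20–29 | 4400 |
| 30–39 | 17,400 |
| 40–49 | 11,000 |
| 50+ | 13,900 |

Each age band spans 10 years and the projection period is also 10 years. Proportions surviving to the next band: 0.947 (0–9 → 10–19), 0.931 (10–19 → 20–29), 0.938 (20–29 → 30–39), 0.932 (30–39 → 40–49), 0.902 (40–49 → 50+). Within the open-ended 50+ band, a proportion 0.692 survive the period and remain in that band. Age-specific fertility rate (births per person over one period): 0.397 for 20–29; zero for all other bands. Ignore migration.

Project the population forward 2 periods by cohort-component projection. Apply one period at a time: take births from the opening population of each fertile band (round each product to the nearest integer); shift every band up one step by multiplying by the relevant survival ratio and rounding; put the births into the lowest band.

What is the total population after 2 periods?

51290

After projecting period 1:
Births: 4400 × 0.397 = 1747
10–19: 13100 × 0.947 = 12406
20–29: 4900 × 0.931 = 4562
30–39: 4400 × 0.938 = 4127
40–49: 17400 × 0.932 = 16217
50+: 11000 × 0.902 + 13900 × 0.692 = 9922 + 9619 = 19541
Population now: 0–9=1747, 10–19=12406, 20–29=4562, 30–39=4127, 40–49=16217, 50+=19541
After projecting period 2:
Births: 4562 × 0.397 = 1811
10–19: 1747 × 0.947 = 1654
20–29: 12406 × 0.931 = 11550
30–39: 4562 × 0.938 = 4279
40–49: 4127 × 0.932 = 3846
50+: 16217 × 0.902 + 19541 × 0.692 = 14628 + 13522 = 28150
Population now: 0–9=1811, 10–19=1654, 20–29=11550, 30–39=4279, 40–49=3846, 50+=28150
Total after period 2: 1811 + 1654 + 11550 + 4279 + 3846 + 28150 = 51290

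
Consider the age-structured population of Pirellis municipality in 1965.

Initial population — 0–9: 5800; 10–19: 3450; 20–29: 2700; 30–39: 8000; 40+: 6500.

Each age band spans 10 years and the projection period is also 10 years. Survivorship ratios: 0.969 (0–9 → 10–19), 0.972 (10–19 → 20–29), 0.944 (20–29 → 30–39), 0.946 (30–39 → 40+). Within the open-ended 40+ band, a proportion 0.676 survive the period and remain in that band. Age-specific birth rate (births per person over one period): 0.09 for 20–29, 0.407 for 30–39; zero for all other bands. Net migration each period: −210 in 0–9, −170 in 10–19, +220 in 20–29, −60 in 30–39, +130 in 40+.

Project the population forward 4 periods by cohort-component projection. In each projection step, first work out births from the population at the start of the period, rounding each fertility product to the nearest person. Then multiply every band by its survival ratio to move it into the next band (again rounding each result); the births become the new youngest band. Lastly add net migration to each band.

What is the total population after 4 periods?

19690

(Groups numbered youngest = 1 to oldest = 5.)
[period 1]
Births: 2700 × 0.09 = 243 ; 8000 × 0.407 = 3256 → total 3499
Group 2: 5800 × 0.969 = 5620
Group 3: 3450 × 0.972 = 3353
Group 4: 2700 × 0.944 = 2549
Group 5: 8000 × 0.946 + 6500 × 0.676 = 7568 + 4394 = 11962
Net migration: Group 1 − 210 → 3289; Group 2 − 170 → 5450; Group 3 + 220 → 3573; Group 4 − 60 → 2489; Group 5 + 130 → 12092
→ [3289, 5450, 3573, 2489, 12092]
[period 2]
Births: 3573 × 0.09 = 322 ; 2489 × 0.407 = 1013 → total 1335
Group 2: 3289 × 0.969 = 3187
Group 3: 5450 × 0.972 = 5297
Group 4: 3573 × 0.944 = 3373
Group 5: 2489 × 0.946 + 12092 × 0.676 = 2355 + 8174 = 10529
Net migration: Group 1 − 210 → 1125; Group 2 − 170 → 3017; Group 3 + 220 → 5517; Group 4 − 60 → 3313; Group 5 + 130 → 10659
→ [1125, 3017, 5517, 3313, 10659]
[period 3]
Births: 5517 × 0.09 = 497 ; 3313 × 0.407 = 1348 → total 1845
Group 2: 1125 × 0.969 = 1090
Group 3: 3017 × 0.972 = 2933
Group 4: 5517 × 0.944 = 5208
Group 5: 3313 × 0.946 + 10659 × 0.676 = 3134 + 7205 = 10339
Net migration: Group 1 − 210 → 1635; Group 2 − 170 → 920; Group 3 + 220 → 3153; Group 4 − 60 → 5148; Group 5 + 130 → 10469
→ [1635, 920, 3153, 5148, 10469]
[period 4]
Births: 3153 × 0.09 = 284 ; 5148 × 0.407 = 2095 → total 2379
Group 2: 1635 × 0.969 = 1584
Group 3: 920 × 0.972 = 894
Group 4: 3153 × 0.944 = 2976
Group 5: 5148 × 0.946 + 10469 × 0.676 = 4870 + 7077 = 11947
Net migration: Group 1 − 210 → 2169; Group 2 − 170 → 1414; Group 3 + 220 → 1114; Group 4 − 60 → 2916; Group 5 + 130 → 12077
→ [2169, 1414, 1114, 2916, 12077]
Total after period 4: 2169 + 1414 + 1114 + 2916 + 12077 = 19690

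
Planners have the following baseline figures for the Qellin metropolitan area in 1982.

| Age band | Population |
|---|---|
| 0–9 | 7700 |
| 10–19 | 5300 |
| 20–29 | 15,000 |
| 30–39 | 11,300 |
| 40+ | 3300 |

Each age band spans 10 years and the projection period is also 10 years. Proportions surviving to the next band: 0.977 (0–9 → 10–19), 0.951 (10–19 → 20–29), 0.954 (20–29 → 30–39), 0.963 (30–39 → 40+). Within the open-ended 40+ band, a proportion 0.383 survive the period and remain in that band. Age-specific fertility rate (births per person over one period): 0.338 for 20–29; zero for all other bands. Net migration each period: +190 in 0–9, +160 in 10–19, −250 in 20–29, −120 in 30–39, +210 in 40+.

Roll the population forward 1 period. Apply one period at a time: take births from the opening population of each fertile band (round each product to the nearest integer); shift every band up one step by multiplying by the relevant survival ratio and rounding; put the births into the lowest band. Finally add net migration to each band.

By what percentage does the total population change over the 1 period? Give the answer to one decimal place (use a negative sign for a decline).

[period 1]
Births: 15000 × 0.338 = 5070
10–19: 7700 × 0.977 = 7523
20–29: 5300 × 0.951 = 5040
30–39: 15000 × 0.954 = 14310
40+: 11300 × 0.963 + 3300 × 0.383 = 10882 + 1264 = 12146
Net migration: 0–9 + 190 → 5260; 10–19 + 160 → 7683; 20–29 − 250 → 4790; 30–39 − 120 → 14190; 40+ + 210 → 12356
End of period: [5260, 7683, 4790, 14190, 12356]
Total: 42600 → 44279; change = 1679; percentage change = 3.9%

3.9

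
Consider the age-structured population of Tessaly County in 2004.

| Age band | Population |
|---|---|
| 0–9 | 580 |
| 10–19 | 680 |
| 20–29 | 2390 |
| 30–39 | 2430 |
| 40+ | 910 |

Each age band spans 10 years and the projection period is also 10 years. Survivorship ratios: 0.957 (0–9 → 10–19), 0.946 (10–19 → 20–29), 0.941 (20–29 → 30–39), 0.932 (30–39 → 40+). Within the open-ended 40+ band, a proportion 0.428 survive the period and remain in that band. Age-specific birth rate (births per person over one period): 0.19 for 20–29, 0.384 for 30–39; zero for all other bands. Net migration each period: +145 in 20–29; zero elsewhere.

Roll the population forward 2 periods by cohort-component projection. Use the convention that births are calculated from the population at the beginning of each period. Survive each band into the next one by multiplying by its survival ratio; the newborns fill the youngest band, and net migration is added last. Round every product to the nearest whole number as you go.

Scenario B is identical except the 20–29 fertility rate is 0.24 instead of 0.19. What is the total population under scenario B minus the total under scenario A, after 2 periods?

154

After projecting period 1:
Births: 2390 × 0.19 = 454  |  2430 × 0.384 = 933 — total 1387
10–19: 580 × 0.957 = 555
20–29: 680 × 0.946 = 643
30–39: 2390 × 0.941 = 2249
40+: 2430 × 0.932 + 910 × 0.428 = 2265 + 389 = 2654
Net migration: 20–29 + 145 → 788
End of period: [1387, 555, 788, 2249, 2654]
After projecting period 2:
Births: 788 × 0.19 = 150  |  2249 × 0.384 = 864 — total 1014
10–19: 1387 × 0.957 = 1327
20–29: 555 × 0.946 = 525
30–39: 788 × 0.941 = 742
40+: 2249 × 0.932 + 2654 × 0.428 = 2096 + 1136 = 3232
Net migration: 20–29 + 145 → 670
End of period: [1014, 1327, 670, 742, 3232]
Scenario A total after 2 periods: 6985
Scenario B projection —
After projecting period 1:
Births: 2390 × 0.24 = 574  |  2430 × 0.384 = 933 — total 1507
10–19: 580 × 0.957 = 555
20–29: 680 × 0.946 = 643
30–39: 2390 × 0.941 = 2249
40+: 2430 × 0.932 + 910 × 0.428 = 2265 + 389 = 2654
Net migration: 20–29 + 145 → 788
End of period: [1507, 555, 788, 2249, 2654]
After projecting period 2:
Births: 788 × 0.24 = 189  |  2249 × 0.384 = 864 — total 1053
10–19: 1507 × 0.957 = 1442
20–29: 555 × 0.946 = 525
30–39: 788 × 0.941 = 742
40+: 2249 × 0.932 + 2654 × 0.428 = 2096 + 1136 = 3232
Net migration: 20–29 + 145 → 670
End of period: [1053, 1442, 670, 742, 3232]
Scenario B total after 2 periods: 7139
Difference B − A = 7139 − 6985 = 154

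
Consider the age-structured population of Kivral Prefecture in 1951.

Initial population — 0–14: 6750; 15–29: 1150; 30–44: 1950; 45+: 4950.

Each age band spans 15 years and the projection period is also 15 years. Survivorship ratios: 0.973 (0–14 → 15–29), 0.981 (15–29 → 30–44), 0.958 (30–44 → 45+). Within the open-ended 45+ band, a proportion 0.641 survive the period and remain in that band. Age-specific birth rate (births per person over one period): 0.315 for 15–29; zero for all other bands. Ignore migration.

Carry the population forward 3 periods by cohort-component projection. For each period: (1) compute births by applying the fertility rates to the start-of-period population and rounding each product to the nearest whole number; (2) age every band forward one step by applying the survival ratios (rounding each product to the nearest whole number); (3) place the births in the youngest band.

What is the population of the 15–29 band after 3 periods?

2013

Let group 1 be 0–14 through group 4 = 45+.
Period 1:
Births: 1150 × 0.315 = 362
Group 2: 6750 × 0.973 = 6568
Group 3: 1150 × 0.981 = 1128
Group 4: 1950 × 0.958 + 4950 × 0.641 = 1868 + 3173 = 5041
Giving 362 / 6568 / 1128 / 5041.
Period 2:
Births: 6568 × 0.315 = 2069
Group 2: 362 × 0.973 = 352
Group 3: 6568 × 0.981 = 6443
Group 4: 1128 × 0.958 + 5041 × 0.641 = 1081 + 3231 = 4312
Giving 2069 / 352 / 6443 / 4312.
Period 3:
Births: 352 × 0.315 = 111
Group 2: 2069 × 0.973 = 2013
Group 3: 352 × 0.981 = 345
Group 4: 6443 × 0.958 + 4312 × 0.641 = 6172 + 2764 = 8936
Giving 111 / 2013 / 345 / 8936.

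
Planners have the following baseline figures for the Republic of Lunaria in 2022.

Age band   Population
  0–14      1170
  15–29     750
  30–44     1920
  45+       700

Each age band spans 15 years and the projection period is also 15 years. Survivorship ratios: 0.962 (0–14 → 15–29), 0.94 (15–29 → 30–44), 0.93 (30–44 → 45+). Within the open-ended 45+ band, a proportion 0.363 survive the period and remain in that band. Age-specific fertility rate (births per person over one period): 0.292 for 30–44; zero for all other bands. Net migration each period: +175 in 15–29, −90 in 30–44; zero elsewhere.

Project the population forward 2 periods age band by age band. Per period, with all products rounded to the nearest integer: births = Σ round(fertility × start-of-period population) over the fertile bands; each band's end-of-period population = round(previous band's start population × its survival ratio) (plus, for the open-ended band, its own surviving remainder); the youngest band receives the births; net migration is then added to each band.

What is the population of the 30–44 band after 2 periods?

[period 1]
Births: 1920 × 0.292 = 561
15–29: 1170 × 0.962 = 1126
30–44: 750 × 0.94 = 705
45+: 1920 × 0.93 + 700 × 0.363 = 1786 + 254 = 2040
Net migration: 15–29 + 175 → 1301; 30–44 − 90 → 615
Giving 561 / 1301 / 615 / 2040.
[period 2]
Births: 615 × 0.292 = 180
15–29: 561 × 0.962 = 540
30–44: 1301 × 0.94 = 1223
45+: 615 × 0.93 + 2040 × 0.363 = 572 + 741 = 1313
Net migration: 15–29 + 175 → 715; 30–44 − 90 → 1133
Giving 180 / 715 / 1133 / 1313.

1133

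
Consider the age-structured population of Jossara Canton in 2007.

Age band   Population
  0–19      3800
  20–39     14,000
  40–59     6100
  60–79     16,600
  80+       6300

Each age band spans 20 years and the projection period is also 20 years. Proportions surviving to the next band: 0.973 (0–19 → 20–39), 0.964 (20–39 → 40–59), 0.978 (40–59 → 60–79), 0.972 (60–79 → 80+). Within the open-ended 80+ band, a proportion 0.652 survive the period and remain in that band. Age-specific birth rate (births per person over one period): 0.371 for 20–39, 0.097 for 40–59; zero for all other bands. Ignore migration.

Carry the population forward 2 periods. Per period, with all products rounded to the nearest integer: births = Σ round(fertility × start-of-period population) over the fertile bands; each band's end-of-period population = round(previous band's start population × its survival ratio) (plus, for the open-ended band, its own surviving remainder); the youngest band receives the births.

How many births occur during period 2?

2681

(Groups numbered youngest = 1 to oldest = 5.)
Period 1:
Births: 14000 × 0.371 = 5194  |  6100 × 0.097 = 592 → 5786
Group 2: 3800 × 0.973 = 3697
Group 3: 14000 × 0.964 = 13496
Group 4: 6100 × 0.978 = 5966
Group 5: 16600 × 0.972 + 6300 × 0.652 = 16135 + 4108 = 20243
Giving 5786 / 3697 / 13496 / 5966 / 20243.
Period 2:
Births: 3697 × 0.371 = 1372  |  13496 × 0.097 = 1309 → 2681
Group 2: 5786 × 0.973 = 5630
Group 3: 3697 × 0.964 = 3564
Group 4: 13496 × 0.978 = 13199
Group 5: 5966 × 0.972 + 20243 × 0.652 = 5799 + 13198 = 18997
Giving 2681 / 5630 / 3564 / 13199 / 18997.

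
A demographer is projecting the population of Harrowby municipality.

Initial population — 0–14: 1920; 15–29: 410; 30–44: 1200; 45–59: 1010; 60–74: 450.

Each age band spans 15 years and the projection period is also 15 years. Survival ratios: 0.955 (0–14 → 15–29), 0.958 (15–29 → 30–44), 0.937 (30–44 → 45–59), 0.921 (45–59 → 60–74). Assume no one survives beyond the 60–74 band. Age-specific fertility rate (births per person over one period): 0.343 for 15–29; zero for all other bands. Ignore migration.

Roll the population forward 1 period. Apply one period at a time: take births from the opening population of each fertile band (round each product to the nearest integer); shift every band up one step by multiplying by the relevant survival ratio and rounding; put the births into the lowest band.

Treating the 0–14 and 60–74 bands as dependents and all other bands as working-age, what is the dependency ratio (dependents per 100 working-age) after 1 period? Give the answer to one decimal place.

32.0

Let group 1 be 0–14 through group 5 = 60–74.
[period 1]
Births: 410 * 0.343 = 141
Group 2: 1920 * 0.955 = 1834
Group 3: 410 * 0.958 = 393
Group 4: 1200 * 0.937 = 1124
Group 5: 1010 * 0.921 = 930
→ [141, 1834, 393, 1124, 930]
Dependents (band 0–14 + band 60–74) = 141 + 930 = 1071; working-age = 3351; ratio = 1071/3351 × 100 = 32.0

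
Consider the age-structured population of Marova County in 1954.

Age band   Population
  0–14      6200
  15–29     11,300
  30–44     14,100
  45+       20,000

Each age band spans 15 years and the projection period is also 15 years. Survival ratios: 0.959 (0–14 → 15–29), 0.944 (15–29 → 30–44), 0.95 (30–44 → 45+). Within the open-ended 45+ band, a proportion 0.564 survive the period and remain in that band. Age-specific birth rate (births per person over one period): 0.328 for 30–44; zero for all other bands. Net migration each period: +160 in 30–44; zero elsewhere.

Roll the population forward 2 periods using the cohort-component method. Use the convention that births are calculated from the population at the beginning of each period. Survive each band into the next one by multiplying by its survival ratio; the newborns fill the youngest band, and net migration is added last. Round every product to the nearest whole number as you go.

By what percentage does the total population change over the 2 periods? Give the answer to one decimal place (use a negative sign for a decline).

After projecting period 1:
Births: 14100 × 0.328 = 4625
15–29: 6200 × 0.959 = 5946
30–44: 11300 × 0.944 = 10667
45+: 14100 × 0.95 + 20000 × 0.564 = 13395 + 11280 = 24675
Net migration: 30–44 + 160 → 10827
Giving 4625 / 5946 / 10827 / 24675.
After projecting period 2:
Births: 10827 × 0.328 = 3551
15–29: 4625 × 0.959 = 4435
30–44: 5946 × 0.944 = 5613
45+: 10827 × 0.95 + 24675 × 0.564 = 10286 + 13917 = 24203
Net migration: 30–44 + 160 → 5773
Giving 3551 / 4435 / 5773 / 24203.
Total: 51600 → 37962; change = -13638; percentage change = -26.4%

-26.4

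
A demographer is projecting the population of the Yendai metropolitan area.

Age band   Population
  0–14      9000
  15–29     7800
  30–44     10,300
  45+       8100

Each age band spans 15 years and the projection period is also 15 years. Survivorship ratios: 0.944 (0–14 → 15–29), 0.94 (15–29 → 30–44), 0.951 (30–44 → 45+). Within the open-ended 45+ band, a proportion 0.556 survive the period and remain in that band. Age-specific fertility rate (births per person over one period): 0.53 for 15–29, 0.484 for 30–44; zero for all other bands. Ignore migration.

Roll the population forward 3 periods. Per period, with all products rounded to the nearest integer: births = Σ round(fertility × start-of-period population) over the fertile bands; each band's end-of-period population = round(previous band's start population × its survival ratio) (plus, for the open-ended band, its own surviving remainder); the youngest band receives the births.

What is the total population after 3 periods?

40012

Let group 1 be 0–14 through group 4 = 45+.
Period 1.
Births: 7800 * 0.53 = 4134, 10300 * 0.484 = 4985 → total 9119
Group 2: 9000 * 0.944 = 8496
Group 3: 7800 * 0.94 = 7332
Group 4: 10300 * 0.951 + 8100 * 0.556 = 9795 + 4504 = 14299
→ [9119, 8496, 7332, 14299]
Period 2.
Births: 8496 * 0.53 = 4503, 7332 * 0.484 = 3549 → total 8052
Group 2: 9119 * 0.944 = 8608
Group 3: 8496 * 0.94 = 7986
Group 4: 7332 * 0.951 + 14299 * 0.556 = 6973 + 7950 = 14923
→ [8052, 8608, 7986, 14923]
Period 3.
Births: 8608 * 0.53 = 4562, 7986 * 0.484 = 3865 → total 8427
Group 2: 8052 * 0.944 = 7601
Group 3: 8608 * 0.94 = 8092
Group 4: 7986 * 0.951 + 14923 * 0.556 = 7595 + 8297 = 15892
→ [8427, 7601, 8092, 15892]
Total after period 3: 8427 + 7601 + 8092 + 15892 = 40012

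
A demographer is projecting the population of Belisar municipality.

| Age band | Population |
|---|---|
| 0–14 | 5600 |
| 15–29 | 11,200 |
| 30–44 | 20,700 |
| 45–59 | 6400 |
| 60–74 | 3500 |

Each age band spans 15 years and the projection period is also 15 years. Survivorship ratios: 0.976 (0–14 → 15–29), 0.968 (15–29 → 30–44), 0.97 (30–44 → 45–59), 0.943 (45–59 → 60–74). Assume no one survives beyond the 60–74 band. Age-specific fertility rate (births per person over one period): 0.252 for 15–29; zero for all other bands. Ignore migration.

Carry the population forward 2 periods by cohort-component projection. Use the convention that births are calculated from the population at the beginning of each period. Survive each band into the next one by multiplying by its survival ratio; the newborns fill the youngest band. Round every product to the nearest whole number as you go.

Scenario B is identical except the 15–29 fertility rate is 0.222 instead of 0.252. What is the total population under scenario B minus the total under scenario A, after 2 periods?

-492

Let group 1 be 0–14 through group 5 = 60–74.
Period 1:
Births: 11200 * 0.252 = 2822
Group 2: 5600 * 0.976 = 5466
Group 3: 11200 * 0.968 = 10842
Group 4: 20700 * 0.97 = 20079
Group 5: 6400 * 0.943 = 6035
→ [2822, 5466, 10842, 20079, 6035]
Period 2:
Births: 5466 * 0.252 = 1377
Group 2: 2822 * 0.976 = 2754
Group 3: 5466 * 0.968 = 5291
Group 4: 10842 * 0.97 = 10517
Group 5: 20079 * 0.943 = 18934
→ [1377, 2754, 5291, 10517, 18934]
Scenario A total after 2 periods: 38873
Scenario B projection —
Period 1:
Births: 11200 * 0.222 = 2486
Group 2: 5600 * 0.976 = 5466
Group 3: 11200 * 0.968 = 10842
Group 4: 20700 * 0.97 = 20079
Group 5: 6400 * 0.943 = 6035
→ [2486, 5466, 10842, 20079, 6035]
Period 2:
Births: 5466 * 0.222 = 1213
Group 2: 2486 * 0.976 = 2426
Group 3: 5466 * 0.968 = 5291
Group 4: 10842 * 0.97 = 10517
Group 5: 20079 * 0.943 = 18934
→ [1213, 2426, 5291, 10517, 18934]
Scenario B total after 2 periods: 38381
Difference B − A = 38381 − 38873 = -492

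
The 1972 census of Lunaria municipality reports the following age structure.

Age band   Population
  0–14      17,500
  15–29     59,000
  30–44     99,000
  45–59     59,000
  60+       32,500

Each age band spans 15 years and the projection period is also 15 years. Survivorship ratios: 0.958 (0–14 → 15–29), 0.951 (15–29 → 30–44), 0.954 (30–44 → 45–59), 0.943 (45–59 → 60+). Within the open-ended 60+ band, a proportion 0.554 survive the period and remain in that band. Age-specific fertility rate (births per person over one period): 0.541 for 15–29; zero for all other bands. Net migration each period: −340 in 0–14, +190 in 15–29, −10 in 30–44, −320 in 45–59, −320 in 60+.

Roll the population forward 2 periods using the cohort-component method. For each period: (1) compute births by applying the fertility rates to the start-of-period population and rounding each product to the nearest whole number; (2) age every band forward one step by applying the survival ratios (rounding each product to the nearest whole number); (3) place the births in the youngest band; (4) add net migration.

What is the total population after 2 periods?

237649

(Bands numbered youngest = 1 to oldest = 5.)
After projecting period 1:
Births: 59000 * 0.541 = 31919
Band 2: 17500 * 0.958 = 16765
Band 3: 59000 * 0.951 = 56109
Band 4: 99000 * 0.954 = 94446
Band 5: 59000 * 0.943 + 32500 * 0.554 = 55637 + 18005 = 73642
Net migration: Band 1 − 340 → 31579; Band 2 + 190 → 16955; Band 3 − 10 → 56099; Band 4 − 320 → 94126; Band 5 − 320 → 73322
Population now: 0–14=31579, 15–29=16955, 30–44=56099, 45–59=94126, 60+=73322
After projecting period 2:
Births: 16955 * 0.541 = 9173
Band 2: 31579 * 0.958 = 30253
Band 3: 16955 * 0.951 = 16124
Band 4: 56099 * 0.954 = 53518
Band 5: 94126 * 0.943 + 73322 * 0.554 = 88761 + 40620 = 129381
Net migration: Band 1 − 340 → 8833; Band 2 + 190 → 30443; Band 3 − 10 → 16114; Band 4 − 320 → 53198; Band 5 − 320 → 129061
Population now: 0–14=8833, 15–29=30443, 30–44=16114, 45–59=53198, 60+=129061
Total after period 2: 8833 + 30443 + 16114 + 53198 + 129061 = 237649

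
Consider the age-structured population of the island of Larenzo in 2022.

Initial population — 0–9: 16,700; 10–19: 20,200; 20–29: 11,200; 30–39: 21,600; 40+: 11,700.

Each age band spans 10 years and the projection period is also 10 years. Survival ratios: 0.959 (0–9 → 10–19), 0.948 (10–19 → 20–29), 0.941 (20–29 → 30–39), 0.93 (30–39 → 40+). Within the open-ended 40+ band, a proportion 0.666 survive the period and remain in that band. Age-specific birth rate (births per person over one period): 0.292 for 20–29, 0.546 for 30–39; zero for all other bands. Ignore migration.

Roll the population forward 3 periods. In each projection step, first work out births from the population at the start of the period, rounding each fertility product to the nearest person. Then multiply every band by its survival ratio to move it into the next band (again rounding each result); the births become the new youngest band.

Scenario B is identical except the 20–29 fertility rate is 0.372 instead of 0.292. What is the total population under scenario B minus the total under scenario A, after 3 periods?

3499

Let band 1 be 0–9 through band 5 = 40+.
— Period 1 —
Births: 11200 × 0.292 = 3270 ; 21600 × 0.546 = 11794 → total 15064
Band 2: 16700 × 0.959 = 16015
Band 3: 20200 × 0.948 = 19150
Band 4: 11200 × 0.941 = 10539
Band 5: 21600 × 0.93 + 11700 × 0.666 = 20088 + 7792 = 27880
End of period: [15064, 16015, 19150, 10539, 27880]
— Period 2 —
Births: 19150 × 0.292 = 5592 ; 10539 × 0.546 = 5754 → total 11346
Band 2: 15064 × 0.959 = 14446
Band 3: 16015 × 0.948 = 15182
Band 4: 19150 × 0.941 = 18020
Band 5: 10539 × 0.93 + 27880 × 0.666 = 9801 + 18568 = 28369
End of period: [11346, 14446, 15182, 18020, 28369]
— Period 3 —
Births: 15182 × 0.292 = 4433 ; 18020 × 0.546 = 9839 → total 14272
Band 2: 11346 × 0.959 = 10881
Band 3: 14446 × 0.948 = 13695
Band 4: 15182 × 0.941 = 14286
Band 5: 18020 × 0.93 + 28369 × 0.666 = 16759 + 18894 = 35653
End of period: [14272, 10881, 13695, 14286, 35653]
Scenario A total after 3 periods: 88787
Scenario B projection —
— Period 1 —
Births: 11200 × 0.372 = 4166 ; 21600 × 0.546 = 11794 → total 15960
Band 2: 16700 × 0.959 = 16015
Band 3: 20200 × 0.948 = 19150
Band 4: 11200 × 0.941 = 10539
Band 5: 21600 × 0.93 + 11700 × 0.666 = 20088 + 7792 = 27880
End of period: [15960, 16015, 19150, 10539, 27880]
— Period 2 —
Births: 19150 × 0.372 = 7124 ; 10539 × 0.546 = 5754 → total 12878
Band 2: 15960 × 0.959 = 15306
Band 3: 16015 × 0.948 = 15182
Band 4: 19150 × 0.941 = 18020
Band 5: 10539 × 0.93 + 27880 × 0.666 = 9801 + 18568 = 28369
End of period: [12878, 15306, 15182, 18020, 28369]
— Period 3 —
Births: 15182 × 0.372 = 5648 ; 18020 × 0.546 = 9839 → total 15487
Band 2: 12878 × 0.959 = 12350
Band 3: 15306 × 0.948 = 14510
Band 4: 15182 × 0.941 = 14286
Band 5: 18020 × 0.93 + 28369 × 0.666 = 16759 + 18894 = 35653
End of period: [15487, 12350, 14510, 14286, 35653]
Scenario B total after 3 periods: 92286
Difference B − A = 92286 − 88787 = 3499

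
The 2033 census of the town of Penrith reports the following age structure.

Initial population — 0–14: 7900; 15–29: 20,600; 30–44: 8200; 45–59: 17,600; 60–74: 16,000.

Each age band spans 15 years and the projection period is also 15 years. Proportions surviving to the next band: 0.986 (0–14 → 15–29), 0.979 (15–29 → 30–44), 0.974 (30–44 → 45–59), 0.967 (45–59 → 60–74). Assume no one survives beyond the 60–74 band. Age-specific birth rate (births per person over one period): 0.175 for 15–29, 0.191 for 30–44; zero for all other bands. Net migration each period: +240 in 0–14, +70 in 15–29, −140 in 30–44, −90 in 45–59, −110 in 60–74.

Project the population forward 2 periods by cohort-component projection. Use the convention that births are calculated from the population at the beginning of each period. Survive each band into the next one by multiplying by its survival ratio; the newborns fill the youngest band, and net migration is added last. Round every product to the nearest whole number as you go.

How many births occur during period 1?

5171

Period 1:
Births: 20600 * 0.175 = 3605  |  8200 * 0.191 = 1566 ⇒ total 5171
15–29: 7900 * 0.986 = 7789
30–44: 20600 * 0.979 = 20167
45–59: 8200 * 0.974 = 7987
60–74: 17600 * 0.967 = 17019
Net migration: 0–14 + 240 → 5411; 15–29 + 70 → 7859; 30–44 − 140 → 20027; 45–59 − 90 → 7897; 60–74 − 110 → 16909
Population now: 0–14=5411, 15–29=7859, 30–44=20027, 45–59=7897, 60–74=16909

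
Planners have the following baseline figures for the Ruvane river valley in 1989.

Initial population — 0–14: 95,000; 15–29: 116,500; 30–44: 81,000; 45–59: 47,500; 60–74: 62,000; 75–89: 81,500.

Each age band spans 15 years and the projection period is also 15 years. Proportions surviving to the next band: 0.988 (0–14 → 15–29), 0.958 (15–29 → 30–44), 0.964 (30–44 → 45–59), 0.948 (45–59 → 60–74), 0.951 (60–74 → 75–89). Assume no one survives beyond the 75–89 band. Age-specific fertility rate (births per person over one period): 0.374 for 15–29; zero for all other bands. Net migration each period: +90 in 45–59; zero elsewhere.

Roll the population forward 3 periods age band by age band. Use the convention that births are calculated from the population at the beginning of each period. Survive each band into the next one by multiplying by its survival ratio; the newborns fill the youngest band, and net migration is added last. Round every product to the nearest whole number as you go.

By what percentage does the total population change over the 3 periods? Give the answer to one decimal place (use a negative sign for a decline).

Numbering the bands 1..6 from youngest to oldest:
[period 1]
Births: 116500 * 0.374 = 43571
Band 2: 95000 * 0.988 = 93860
Band 3: 116500 * 0.958 = 111607
Band 4: 81000 * 0.964 = 78084
Band 5: 47500 * 0.948 = 45030
Band 6: 62000 * 0.951 = 58962
Net migration: Band 4 + 90 → 78174
End of period: [43571, 93860, 111607, 78174, 45030, 58962]
[period 2]
Births: 93860 * 0.374 = 35104
Band 2: 43571 * 0.988 = 43048
Band 3: 93860 * 0.958 = 89918
Band 4: 111607 * 0.964 = 107589
Band 5: 78174 * 0.948 = 74109
Band 6: 45030 * 0.951 = 42824
Net migration: Band 4 + 90 → 107679
End of period: [35104, 43048, 89918, 107679, 74109, 42824]
[period 3]
Births: 43048 * 0.374 = 16100
Band 2: 35104 * 0.988 = 34683
Band 3: 43048 * 0.958 = 41240
Band 4: 89918 * 0.964 = 86681
Band 5: 107679 * 0.948 = 102080
Band 6: 74109 * 0.951 = 70478
Net migration: Band 4 + 90 → 86771
End of period: [16100, 34683, 41240, 86771, 102080, 70478]
Total: 483500 → 351352; change = -132148; percentage change = -27.3%

-27.3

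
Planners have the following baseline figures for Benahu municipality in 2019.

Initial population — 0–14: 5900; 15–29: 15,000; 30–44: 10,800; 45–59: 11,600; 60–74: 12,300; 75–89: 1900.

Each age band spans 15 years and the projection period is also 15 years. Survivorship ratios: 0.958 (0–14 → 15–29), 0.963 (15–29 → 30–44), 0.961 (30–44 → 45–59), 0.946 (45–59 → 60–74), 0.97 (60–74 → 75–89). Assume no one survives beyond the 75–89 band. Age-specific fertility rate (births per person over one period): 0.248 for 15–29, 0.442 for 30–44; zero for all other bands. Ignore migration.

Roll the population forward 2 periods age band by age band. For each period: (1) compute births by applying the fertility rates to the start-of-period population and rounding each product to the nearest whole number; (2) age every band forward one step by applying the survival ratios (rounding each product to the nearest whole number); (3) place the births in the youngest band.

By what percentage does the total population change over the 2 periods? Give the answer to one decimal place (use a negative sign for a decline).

-3.1

After projecting period 1:
Births: 15000 × 0.248 = 3720  |  10800 × 0.442 = 4774 — total 8494
15–29: 5900 × 0.958 = 5652
30–44: 15000 × 0.963 = 14445
45–59: 10800 × 0.961 = 10379
60–74: 11600 × 0.946 = 10974
75–89: 12300 × 0.97 = 11931
→ [8494, 5652, 14445, 10379, 10974, 11931]
After projecting period 2:
Births: 5652 × 0.248 = 1402  |  14445 × 0.442 = 6385 — total 7787
15–29: 8494 × 0.958 = 8137
30–44: 5652 × 0.963 = 5443
45–59: 14445 × 0.961 = 13882
60–74: 10379 × 0.946 = 9819
75–89: 10974 × 0.97 = 10645
→ [7787, 8137, 5443, 13882, 9819, 10645]
Total: 57500 → 55713; change = -1787; percentage change = -3.1%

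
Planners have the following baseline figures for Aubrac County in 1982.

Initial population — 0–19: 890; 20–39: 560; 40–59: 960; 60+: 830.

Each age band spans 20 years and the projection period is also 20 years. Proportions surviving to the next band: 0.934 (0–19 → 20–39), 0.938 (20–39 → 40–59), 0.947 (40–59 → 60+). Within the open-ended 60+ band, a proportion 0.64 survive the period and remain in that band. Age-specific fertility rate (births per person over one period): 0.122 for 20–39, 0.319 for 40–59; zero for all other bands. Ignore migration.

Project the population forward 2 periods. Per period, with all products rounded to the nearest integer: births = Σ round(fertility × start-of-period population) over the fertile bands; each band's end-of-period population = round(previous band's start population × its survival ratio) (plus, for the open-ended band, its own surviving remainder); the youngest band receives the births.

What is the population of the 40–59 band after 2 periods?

779

— Period 1 —
Births: 560 × 0.122 = 68  |  960 × 0.319 = 306 → total 374
20–39: 890 × 0.934 = 831
40–59: 560 × 0.938 = 525
60+: 960 × 0.947 + 830 × 0.64 = 909 + 531 = 1440
Giving 374 / 831 / 525 / 1440.
— Period 2 —
Births: 831 × 0.122 = 101  |  525 × 0.319 = 167 → total 268
20–39: 374 × 0.934 = 349
40–59: 831 × 0.938 = 779
60+: 525 × 0.947 + 1440 × 0.64 = 497 + 922 = 1419
Giving 268 / 349 / 779 / 1419.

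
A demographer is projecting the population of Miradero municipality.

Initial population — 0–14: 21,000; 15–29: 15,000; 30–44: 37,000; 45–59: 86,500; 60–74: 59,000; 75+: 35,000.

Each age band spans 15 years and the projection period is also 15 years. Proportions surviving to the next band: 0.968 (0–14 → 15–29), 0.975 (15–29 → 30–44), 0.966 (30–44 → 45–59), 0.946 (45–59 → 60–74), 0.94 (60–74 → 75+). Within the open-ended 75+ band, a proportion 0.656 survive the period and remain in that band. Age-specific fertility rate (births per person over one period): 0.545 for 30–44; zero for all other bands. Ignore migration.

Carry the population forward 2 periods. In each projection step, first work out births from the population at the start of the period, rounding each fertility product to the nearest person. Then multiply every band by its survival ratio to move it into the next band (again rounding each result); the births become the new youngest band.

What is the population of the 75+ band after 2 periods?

Call the groups 1 to 6, youngest first.
After projecting period 1:
Births: 37000 * 0.545 = 20165
Group 2: 21000 * 0.968 = 20328
Group 3: 15000 * 0.975 = 14625
Group 4: 37000 * 0.966 = 35742
Group 5: 86500 * 0.946 = 81829
Group 6: 59000 * 0.94 + 35000 * 0.656 = 55460 + 22960 = 78420
→ [20165, 20328, 14625, 35742, 81829, 78420]
After projecting period 2:
Births: 14625 * 0.545 = 7971
Group 2: 20165 * 0.968 = 19520
Group 3: 20328 * 0.975 = 19820
Group 4: 14625 * 0.966 = 14128
Group 5: 35742 * 0.946 = 33812
Group 6: 81829 * 0.94 + 78420 * 0.656 = 76919 + 51444 = 128363
→ [7971, 19520, 19820, 14128, 33812, 128363]

128363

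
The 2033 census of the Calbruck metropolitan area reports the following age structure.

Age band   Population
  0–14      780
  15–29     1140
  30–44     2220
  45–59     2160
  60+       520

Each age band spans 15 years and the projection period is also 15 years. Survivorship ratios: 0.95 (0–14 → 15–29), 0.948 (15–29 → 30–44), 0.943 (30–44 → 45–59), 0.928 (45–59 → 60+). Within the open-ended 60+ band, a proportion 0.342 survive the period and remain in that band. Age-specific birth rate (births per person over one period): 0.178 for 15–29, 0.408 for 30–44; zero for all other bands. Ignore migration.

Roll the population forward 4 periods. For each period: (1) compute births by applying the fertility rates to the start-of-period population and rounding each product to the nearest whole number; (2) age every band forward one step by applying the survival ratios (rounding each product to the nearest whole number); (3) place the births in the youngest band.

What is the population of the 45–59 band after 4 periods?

942

Let band 1 be 0–14 through band 5 = 60+.
Period 1.
Births: 1140 × 0.178 = 203, 2220 × 0.408 = 906 — total 1109
Band 2: 780 × 0.95 = 741
Band 3: 1140 × 0.948 = 1081
Band 4: 2220 × 0.943 = 2093
Band 5: 2160 × 0.928 + 520 × 0.342 = 2004 + 178 = 2182
End of period: [1109, 741, 1081, 2093, 2182]
Period 2.
Births: 741 × 0.178 = 132, 1081 × 0.408 = 441 — total 573
Band 2: 1109 × 0.95 = 1054
Band 3: 741 × 0.948 = 702
Band 4: 1081 × 0.943 = 1019
Band 5: 2093 × 0.928 + 2182 × 0.342 = 1942 + 746 = 2688
End of period: [573, 1054, 702, 1019, 2688]
Period 3.
Births: 1054 × 0.178 = 188, 702 × 0.408 = 286 — total 474
Band 2: 573 × 0.95 = 544
Band 3: 1054 × 0.948 = 999
Band 4: 702 × 0.943 = 662
Band 5: 1019 × 0.928 + 2688 × 0.342 = 946 + 919 = 1865
End of period: [474, 544, 999, 662, 1865]
Period 4.
Births: 544 × 0.178 = 97, 999 × 0.408 = 408 — total 505
Band 2: 474 × 0.95 = 450
Band 3: 544 × 0.948 = 516
Band 4: 999 × 0.943 = 942
Band 5: 662 × 0.928 + 1865 × 0.342 = 614 + 638 = 1252
End of period: [505, 450, 516, 942, 1252]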